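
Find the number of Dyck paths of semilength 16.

Total monotonic paths to (16,16): C(32,16) = 601080390.
By the reflection principle, paths that go above the diagonal number C(32,17) = 565722720.
Valid Dyck paths: 601080390 - 565722720.
(Equivalently, C_{16} = C(32,16)/17 = 601080390/17.)

Final answer: C_{16} = 35357670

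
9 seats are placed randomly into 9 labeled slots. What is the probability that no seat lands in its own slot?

Use the recurrence D(n) = (n-1)(D(n-1) + D(n-2)) with D(0)=1, D(1)=0.
Building up: D(2)=1, D(3)=2, D(4)=9, D(5)=44, D(6)=265, D(7)=1854, D(8)=14833, D(9)=133496.
Total arrangements: 9! = 362880.
Probability = D(9)/9! = 16687/45360.

Final answer: D(9)/9! = 133496/362880 = 0.367879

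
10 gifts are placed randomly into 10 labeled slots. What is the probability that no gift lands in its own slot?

Use the recurrence D(n) = (n-1)(D(n-1) + D(n-2)) with D(0)=1, D(1)=0.
Building up: D(2)=1, D(3)=2, D(4)=9, D(5)=44, D(6)=265, D(7)=1854, D(8)=14833, D(9)=133496, D(10)=1334961.
Total arrangements: 10! = 3628800.
Probability = D(10)/10! = 16481/44800.

Final answer: D(10)/10! = 1334961/3628800 = 0.367879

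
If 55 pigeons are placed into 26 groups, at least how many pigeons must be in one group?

By the pigeonhole principle: ceiling(55/26).

Final answer: 3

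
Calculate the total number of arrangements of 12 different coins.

The number of ways to arrange 12 distinct objects is 12!.

Final answer: 12! = 479001600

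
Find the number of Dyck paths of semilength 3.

Total monotonic paths to (3,3): C(6,3) = 20.
Paths that cross above y=x (reflection bijection): C(6,4) = 15.
Valid Dyck paths: 20 - 15.
(These counts are the Catalan numbers.)

Final answer: C_{3} = 5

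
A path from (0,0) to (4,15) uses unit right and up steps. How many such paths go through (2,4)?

Paths (0,0)->(2,4): C(6,4) = 15.
Paths (2,4)->(4,15): C(13,11) = 78.
By multiplication principle: 15 x 78.

Final answer: 1170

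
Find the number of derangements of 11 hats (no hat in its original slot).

Use the recurrence D(n) = (n-1)(D(n-1) + D(n-2)) with D(0)=1, D(1)=0.
D(2) = 1 x (0 + 1) = 1
D(3) = 2 x (1 + 0) = 2
D(4) = 3 x (2 + 1) = 9
D(5) = 4 x (9 + 2) = 44
D(6) = 5 x (44 + 9) = 265
D(7) = 6 x (265 + 44) = 1854
D(8) = 7 x (1854 + 265) = 14833
D(9) = 8 x (14833 + 1854) = 133496
D(10) = 9 x (133496 + 14833) = 1334961
D(11) = 10 x (D(10) + D(9)) = 10 x (1334961 + 133496)

Final answer: D(11) = 14684570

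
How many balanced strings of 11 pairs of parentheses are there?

This is a standard Catalan-number count: the answer is C_n. Here n = 11 (pairs).
C_n = (2n)!/(n!(n+1)!), so C_{11} = 22!/(11! x 12!) = C(22,11)/12 = 705432/12.

Final answer: C_{11} = 58786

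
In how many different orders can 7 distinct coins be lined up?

The number of ways to arrange 7 distinct objects is 7!.

Final answer: 7! = 5040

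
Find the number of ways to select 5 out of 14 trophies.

C(14,5) = 14!/(5! x 9!).

Final answer: \binom{14}{5} = 2002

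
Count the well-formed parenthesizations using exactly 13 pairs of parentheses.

This is a standard Catalan-number count: the answer is C_n. Here n = 13 (pairs).
C_n = C(2n,n)/(n+1), so C_{13} = C(26,13)/14 = 10400600/14.

Final answer: C_{13} = 742900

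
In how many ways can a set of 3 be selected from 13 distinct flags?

C(13,3) = 13!/(3! x (13-3)!).

Final answer: C(13,3) = 286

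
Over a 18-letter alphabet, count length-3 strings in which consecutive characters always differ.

First character: 18 choices. Each subsequent: 17 choices (must differ from the previous one).
Total: 18 x 17^2.

Final answer: 18 x 17^{2} = 5202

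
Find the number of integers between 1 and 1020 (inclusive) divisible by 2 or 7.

Multiples of 2: 510. Multiples of 7: 145. Of both (lcm=14): 72.
By inclusion-exclusion: 510 + 145 - 72.

Final answer: 583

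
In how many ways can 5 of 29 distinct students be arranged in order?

P(29,5) = 29!/(29-5)! = 29!/24!.

Final answer: P(29,5) = 14250600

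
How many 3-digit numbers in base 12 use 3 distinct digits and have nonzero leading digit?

The leading digit has 11 choices (anything but zero); the next has 11 (anything but the first), then 10, and so on, one fewer each time.
Total: 11 x 11 x 10.

Final answer: 1210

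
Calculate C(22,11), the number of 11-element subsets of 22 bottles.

C(22,11) = 22!/(11! x 11!).

Final answer: \binom{22}{11} = 705432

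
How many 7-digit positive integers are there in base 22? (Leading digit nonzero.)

In base 22, the leading digit has 21 choices (1..21); each of the remaining 6 digits has 22 choices.
Total: 21 x 22^6.

Final answer: 2380977984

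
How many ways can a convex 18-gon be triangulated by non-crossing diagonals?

The structures are counted by the Catalan number C_n. Here n = 18 - 2 = 16.
Using C_0 = 1 and C_(k+1) = C_k x 2(2k+1)/(k+2), build up term by term: C_1=1, C_2=2, C_3=5, C_4=14, C_5=42, C_6=132, C_7=429, C_8=1430, C_9=4862, C_10=16796, C_11=58786, C_12=208012, C_13=742900, C_14=2674440, C_15=9694845, C_16=35357670.

Final answer: C_{16} = 35357670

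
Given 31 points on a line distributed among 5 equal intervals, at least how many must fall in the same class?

By pigeonhole with 31 objects and 5 categories: ceiling(31/5).

Final answer: 7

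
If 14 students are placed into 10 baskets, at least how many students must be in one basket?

By the pigeonhole principle: ceiling(14/10).

Final answer: 2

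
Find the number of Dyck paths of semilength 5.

Total monotonic paths to (5,5): C(10,5) = 252.
Reflecting each bad path at its first crossing gives a bijection with paths to (4,6): C(10,6) = 210.
Valid Dyck paths: 252 - 210.
(Equivalently, C_{5} = C(10,5)/6 = 252/6.)

Final answer: C_{5} = 42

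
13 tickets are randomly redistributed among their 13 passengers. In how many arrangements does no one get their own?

Derangements satisfy D(n) = (n-1)(D(n-1) + D(n-2)), starting from D(0)=1, D(1)=0.
D(2) = 1 x (0 + 1) = 1
D(3) = 2 x (1 + 0) = 2
D(4) = 3 x (2 + 1) = 9
D(5) = 4 x (9 + 2) = 44
D(6) = 5 x (44 + 9) = 265
D(7) = 6 x (265 + 44) = 1854
D(8) = 7 x (1854 + 265) = 14833
D(9) = 8 x (14833 + 1854) = 133496
D(10) = 9 x (133496 + 14833) = 1334961
D(11) = 10 x (1334961 + 133496) = 14684570
D(12) = 11 x (14684570 + 1334961) = 176214841
D(13) = 12 x (D(12) + D(11)) = 12 x (176214841 + 14684570)

Final answer: D(13) = 2290792932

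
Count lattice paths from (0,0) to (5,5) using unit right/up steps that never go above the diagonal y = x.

Total monotonic paths to (5,5): C(10,5) = 252.
Paths that cross above y=x (reflection bijection): C(10,6) = 210.
Valid Dyck paths: 252 - 210.
(This is the Catalan number C_{5}.)

Final answer: C_{5} = 42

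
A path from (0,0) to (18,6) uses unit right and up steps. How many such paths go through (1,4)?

Paths (0,0)->(1,4): C(5,4) = 5.
Paths (1,4)->(18,6): C(19,2) = 171.
By multiplication principle: 5 x 171.

Final answer: 855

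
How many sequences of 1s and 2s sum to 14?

Let f(n) count the ways. The last step is size 1 or 2, so f(n) = f(n-1) + f(n-2) with f(1)=1, f(2)=2.
Computing successive values: f(1)=1, f(2)=2, f(3)=3, f(4)=5, f(5)=8, f(6)=13, f(7)=21, f(8)=34, f(9)=55, f(10)=89, f(11)=144, f(12)=233, f(13)=377, f(14)=610.

Final answer: 610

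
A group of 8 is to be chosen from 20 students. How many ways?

C(20,8) = 20!/(8! x (20-8)!).

Final answer: C(20,8) = 125970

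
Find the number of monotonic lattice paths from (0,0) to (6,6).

Each path has 6 right steps and 6 up steps in some order (12 steps total).
Choose which 6 of the 12 steps are up: C(12,6).

Final answer: C(12,6) = 924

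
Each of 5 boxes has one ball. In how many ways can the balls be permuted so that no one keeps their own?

Use the recurrence D(n) = (n-1)(D(n-1) + D(n-2)) with D(0)=1, D(1)=0.
D(2) = 1 x (0 + 1) = 1
D(3) = 2 x (1 + 0) = 2
D(4) = 3 x (2 + 1) = 9
D(5) = 4 x (D(4) + D(3)) = 4 x (9 + 2)

Final answer: D(5) = 44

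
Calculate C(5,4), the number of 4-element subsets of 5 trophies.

C(5,4) = 5!/(4! x (5-4)!).

Final answer: C(5,4) = 5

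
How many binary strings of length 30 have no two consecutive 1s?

Let a(n) count valid strings. If the last bit is 0 the prefix is any valid string of length n-1; if it is 1 the string must end in 01 with a valid prefix of length n-2. So a(n) = a(n-1) + a(n-2), a(1)=2, a(2)=3.
Building up term by term: a(1)=2, a(2)=3, a(3)=5, a(4)=8, a(5)=13, a(6)=21, a(7)=34, a(8)=55, a(9)=89, a(10)=144, a(11)=233, a(12)=377, a(13)=610, a(14)=987, a(15)=1597, a(16)=2584, a(17)=4181, a(18)=6765, a(19)=10946, a(20)=17711, a(21)=28657, a(22)=46368, a(23)=75025, a(24)=121393, a(25)=196418, a(26)=317811, a(27)=514229, a(28)=832040, a(29)=1346269, a(30)=2178309.

Final answer: 2178309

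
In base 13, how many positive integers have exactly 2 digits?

Leading digit: 12 options (nonzero). Other 1 digit(s): 13 options each.
Total: 12 x 13^1.

Final answer: 156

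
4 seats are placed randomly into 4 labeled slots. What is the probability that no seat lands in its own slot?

D(n) = (n-1)(D(n-1) + D(n-2)), D(0)=1, D(1)=0.
Building up: D(2)=1, D(3)=2, D(4)=9.
Total arrangements: 4! = 24.
Probability = D(4)/4! = 3/8.

Final answer: D(4)/4! = 9/24 = 0.375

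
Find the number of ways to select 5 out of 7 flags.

C(7,5) = 7!/(5! x (7-5)!).

Final answer: C(7,5) = 21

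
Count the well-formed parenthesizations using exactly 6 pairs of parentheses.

This is counted by the nth Catalan number C_n. Here n = 6 (pairs).
Using C_0 = 1 and C_(k+1) = C_k x 2(2k+1)/(k+2), build up term by term: C_1=1, C_2=2, C_3=5, C_4=14, C_5=42, C_6=132.

Final answer: C_{6} = 132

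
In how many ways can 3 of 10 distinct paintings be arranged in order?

P(10,3) = 10!/(10-3)! = 10!/7!.

Final answer: P(10,3) = 720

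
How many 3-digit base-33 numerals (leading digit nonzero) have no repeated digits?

The leading digit has 32 choices (anything but zero); the next has 32 (anything but the first), then 31, and so on, one fewer each time.
Total: 32 x 32 x 31.

Final answer: 31744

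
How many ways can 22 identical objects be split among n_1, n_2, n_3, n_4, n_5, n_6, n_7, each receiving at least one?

Substitute n'_i = n_i - 1 (so n'_i >= 0). Then sum n'_i = 22 - 7 = 15.
Stars and bars: C(15+7-1, 7-1) = C(21,6).

Final answer: C(21,6) = 54264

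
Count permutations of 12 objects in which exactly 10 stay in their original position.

Choose which 10 elements are fixed: C(12,10) = 66.
Derange the remaining 2 using D(j) = (j-1)(D(j-1) + D(j-2)), D(0)=1, D(1)=0: D(2)=1.
Total: 66 x 1.

Final answer: C(12,10) D(2) = 66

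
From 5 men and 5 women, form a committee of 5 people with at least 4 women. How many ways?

Sum over valid woman counts:
C(5,4)C(5,1) = 25
C(5,5)C(5,0) = 1
Total: 25 + 1.

Final answer: 26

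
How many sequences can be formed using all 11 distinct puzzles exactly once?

The number of ways to arrange 11 distinct objects is 11!.

Final answer: 11! = 39916800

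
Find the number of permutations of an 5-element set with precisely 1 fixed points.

Choose which 1 elements are fixed: C(5,1) = 5.
Derange the remaining 4 using D(j) = (j-1)(D(j-1) + D(j-2)), D(0)=1, D(1)=0: D(2)=1, D(3)=2, D(4)=9.
Total: 5 x 9.

Final answer: C(5,1) D(4) = 45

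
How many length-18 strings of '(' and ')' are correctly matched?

The structures are counted by the Catalan number C_n. Here n = 9 (pairs).
Using C_0 = 1 and C_(k+1) = C_k x 2(2k+1)/(k+2), build up term by term: C_1=1, C_2=2, C_3=5, C_4=14, C_5=42, C_6=132, C_7=429, C_8=1430, C_9=4862.

Final answer: C_{9} = 4862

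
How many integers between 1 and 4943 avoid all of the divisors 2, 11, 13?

|div by 2|=2471, |div by 11|=449, |div by 13|=380.
|div by 2&11|=224, |div by 2&13|=190, |div by 11&13|=34, |div by all|=17.
By inclusion-exclusion, divisible by at least one: 2471+449+380-224-190-34+17 = 2869.
Not divisible by any: 4943 - 2869.

Final answer: 2074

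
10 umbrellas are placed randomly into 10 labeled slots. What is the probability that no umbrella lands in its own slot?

D(n) = (n-1)(D(n-1) + D(n-2)), D(0)=1, D(1)=0.
Building up: D(2)=1, D(3)=2, D(4)=9, D(5)=44, D(6)=265, D(7)=1854, D(8)=14833, D(9)=133496, D(10)=1334961.
Total arrangements: 10! = 3628800.
Probability = D(10)/10! = 16481/44800.

Final answer: D(10)/10! = 1334961/3628800 = 0.367879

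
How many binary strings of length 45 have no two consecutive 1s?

Classify by the final bit: ...0 gives a(n-1) strings, ...01 gives a(n-2) strings. Thus a(n) = a(n-1) + a(n-2) with a(1)=2, a(2)=3.
Iterating the recurrence: a(1)=2, a(2)=3, a(3)=5, a(4)=8, a(5)=13, a(6)=21, a(7)=34, a(8)=55, a(9)=89, a(10)=144, a(11)=233, a(12)=377, a(13)=610, a(14)=987, a(15)=1597, a(16)=2584, a(17)=4181, a(18)=6765, a(19)=10946, a(20)=17711, a(21)=28657, a(22)=46368, a(23)=75025, a(24)=121393, a(25)=196418, a(26)=317811, a(27)=514229, a(28)=832040, a(29)=1346269, a(30)=2178309, a(31)=3524578, a(32)=5702887, a(33)=9227465, a(34)=14930352, a(35)=24157817, a(36)=39088169, a(37)=63245986, a(38)=102334155, a(39)=165580141, a(40)=267914296, a(41)=433494437, a(42)=701408733, a(43)=1134903170, a(44)=1836311903, a(45)=2971215073.

Final answer: 2971215073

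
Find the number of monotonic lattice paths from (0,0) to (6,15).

Each path has 6 right steps and 15 up steps in some order (21 steps total).
Choose which 15 of the 21 steps are up: C(21,15).

Final answer: C(21,15) = 54264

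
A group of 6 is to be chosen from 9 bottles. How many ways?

C(9,6) = 9!/(6! x (9-6)!).

Final answer: C(9,6) = 84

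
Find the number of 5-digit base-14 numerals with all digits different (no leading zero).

First digit: 13 (nonzero). Second: 13 (not first). Third: 12, etc.
Total: 13 x 13 x 12 x 11 x 10.

Final answer: 223080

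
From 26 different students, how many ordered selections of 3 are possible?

P(26,3) = 26!/(26-3)! = 26!/23!.

Final answer: P(26,3) = 15600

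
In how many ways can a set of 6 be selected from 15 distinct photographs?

C(15,6) = 15!/(6! x (15-6)!).

Final answer: C(15,6) = 5005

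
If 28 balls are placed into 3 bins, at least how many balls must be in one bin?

By the pigeonhole principle: ceiling(28/3).

Final answer: 10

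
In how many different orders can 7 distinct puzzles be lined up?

The number of ways to arrange 7 distinct objects is 7!.

Final answer: 7! = 5040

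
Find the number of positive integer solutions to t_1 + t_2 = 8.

Substitute t'_i = t_i - 1 (so t'_i >= 0). Then sum t'_i = 8 - 2 = 6.
Stars and bars: C(6+2-1, 2-1) = C(7,1).

Final answer: C(7,1) = 7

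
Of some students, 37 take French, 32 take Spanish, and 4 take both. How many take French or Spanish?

|A union B| = |A| + |B| - |A intersect B| = 37 + 32 - 4.

Final answer: 65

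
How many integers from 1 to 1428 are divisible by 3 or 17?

Multiples of 3: 476. Multiples of 17: 84. Of both (lcm=51): 28.
By inclusion-exclusion: 476 + 84 - 28.

Final answer: 532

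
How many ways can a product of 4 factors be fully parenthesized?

This is counted by the nth Catalan number C_n. Here n = 4 - 1 = 3.
C_n = C(2n,n) - C(2n,n+1), so C_{3} = C(6,3) - C(6,4) = 20 - 15.

Final answer: C_{3} = 5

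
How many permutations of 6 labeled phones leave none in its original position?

Derangements satisfy D(n) = (n-1)(D(n-1) + D(n-2)), starting from D(0)=1, D(1)=0.
D(2) = 1 x (0 + 1) = 1
D(3) = 2 x (1 + 0) = 2
D(4) = 3 x (2 + 1) = 9
D(5) = 4 x (9 + 2) = 44
D(6) = 5 x (D(5) + D(4)) = 5 x (44 + 9)

Final answer: D(6) = 265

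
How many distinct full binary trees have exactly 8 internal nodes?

This is counted by the nth Catalan number C_n. Here n = 8.
Using C_0 = 1 and C_(k+1) = C_k x 2(2k+1)/(k+2), build up term by term: C_1=1, C_2=2, C_3=5, C_4=14, C_5=42, C_6=132, C_7=429, C_8=1430.

Final answer: C_{8} = 1430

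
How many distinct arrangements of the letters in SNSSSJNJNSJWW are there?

Letters (J:3, N:3, S:5, W:2). Total letters: 13.
Permutations = 13!/(5! x 3! x 3! x 2!).

Final answer: 720720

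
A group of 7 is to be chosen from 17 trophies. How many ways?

C(17,7) = 17!/(7! x 10!).

Final answer: \binom{17}{7} = 19448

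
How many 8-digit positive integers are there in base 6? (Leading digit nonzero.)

These are the integers in [6^7, 6^8), so the count is 6^8 - 6^7 = 5 x 6^7.

Final answer: 1399680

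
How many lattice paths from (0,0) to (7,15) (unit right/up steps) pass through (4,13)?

Paths (0,0)->(4,13): C(17,13) = 2380.
Paths (4,13)->(7,15): C(5,2) = 10.
By multiplication principle: 2380 x 10.

Final answer: 23800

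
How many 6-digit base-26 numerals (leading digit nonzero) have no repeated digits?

First digit: 25 (nonzero). Second: 25 (not first). Third: 24, etc.
Total: 25 x 25 x 24 x 23 x 22 x 21.

Final answer: 159390000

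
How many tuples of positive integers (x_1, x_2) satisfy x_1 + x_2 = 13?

Substitute x'_i = x_i - 1 (so x'_i >= 0). Then sum x'_i = 13 - 2 = 11.
Stars and bars: C(11+2-1, 2-1) = C(12,1).

Final answer: C(12,1) = 12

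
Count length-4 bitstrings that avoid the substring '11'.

A valid string ends in 0 (append to any length-(n-1) valid string) or in 01 (append to any length-(n-2) valid string), so a(n) = a(n-1) + a(n-2) with a(1)=2, a(2)=3.
Iterating the recurrence: a(1)=2, a(2)=3, a(3)=5, a(4)=8.

Final answer: 8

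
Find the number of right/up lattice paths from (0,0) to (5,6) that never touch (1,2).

Total paths to (5,6): C(11,6) = 462.
Paths through (1,2): C(3,2) x C(8,4) = 210.
Avoiding (1,2): 462 - 210.

Final answer: 252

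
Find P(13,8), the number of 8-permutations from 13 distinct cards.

P(13,8) = 13!/(13-8)! = 13!/5!.

Final answer: P(13,8) = 51891840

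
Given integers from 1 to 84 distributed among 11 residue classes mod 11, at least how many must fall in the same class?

By pigeonhole with 84 objects and 11 categories: ceiling(84/11).

Final answer: 8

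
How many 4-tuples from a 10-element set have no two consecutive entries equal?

First character: 10 choices. Each subsequent: 9 choices (must differ from the previous one).
Total: 10 x 9^3.

Final answer: 10 x 9^{3} = 7290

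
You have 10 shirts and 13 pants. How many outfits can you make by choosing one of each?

By the multiplication principle: 10 x 13.

Final answer: 130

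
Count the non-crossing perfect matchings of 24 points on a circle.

This is counted by the nth Catalan number C_n. Here n = 24/2 = 12.
C_n = C(2n,n)/(n+1), so C_{12} = C(24,12)/13 = 2704156/13.

Final answer: C_{12} = 208012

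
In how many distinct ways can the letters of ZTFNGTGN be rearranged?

Letters (F:1, G:2, N:2, T:2, Z:1). Total letters: 8.
Permutations = 8!/(2! x 2! x 2!).

Final answer: 5040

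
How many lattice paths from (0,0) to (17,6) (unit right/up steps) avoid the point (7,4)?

Total paths to (17,6): C(23,6) = 100947.
Paths through (7,4): C(11,4) x C(12,2) = 21780.
Avoiding (7,4): 100947 - 21780.

Final answer: 79167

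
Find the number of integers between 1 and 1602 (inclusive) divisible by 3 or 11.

Multiples of 3: 534. Multiples of 11: 145. Of both (lcm=33): 48.
By inclusion-exclusion: 534 + 145 - 48.

Final answer: 631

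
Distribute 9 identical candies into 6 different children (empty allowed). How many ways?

Stars and bars: C(n+k-1, k-1) = C(14,5).

Final answer: C(14,5) = 2002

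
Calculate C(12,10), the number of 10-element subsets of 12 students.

C(12,10) = 12!/(10! x 2!).

Final answer: \binom{12}{10} = 66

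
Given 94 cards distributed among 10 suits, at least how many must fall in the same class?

By pigeonhole with 94 objects and 10 categories: ceiling(94/10).

Final answer: 10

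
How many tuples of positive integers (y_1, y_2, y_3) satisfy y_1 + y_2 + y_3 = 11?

Substitute y'_i = y_i - 1 (so y'_i >= 0). Then sum y'_i = 11 - 3 = 8.
Stars and bars: C(8+3-1, 3-1) = C(10,2).

Final answer: C(10,2) = 45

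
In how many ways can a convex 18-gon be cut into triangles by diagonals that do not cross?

This is a standard Catalan-number count: the answer is C_n. Here n = 18 - 2 = 16.
C_n = (2n)!/(n!(n+1)!), so C_{16} = 32!/(16! x 17!) = C(32,16)/17 = 601080390/17.

Final answer: C_{16} = 35357670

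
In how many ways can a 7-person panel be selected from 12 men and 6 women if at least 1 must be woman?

Sum over valid woman counts:
C(6,1)C(12,6) = 5544
C(6,2)C(12,5) = 11880
C(6,3)C(12,4) = 9900
C(6,4)C(12,3) = 3300
C(6,5)C(12,2) = 396
C(6,6)C(12,1) = 12
Total: 5544 + 11880 + 9900 + 3300 + 396 + 12.

Final answer: 31032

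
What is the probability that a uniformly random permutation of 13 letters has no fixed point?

D(n) = (n-1)(D(n-1) + D(n-2)), D(0)=1, D(1)=0.
Building up: D(2)=1, D(3)=2, D(4)=9, D(5)=44, D(6)=265, D(7)=1854, D(8)=14833, D(9)=133496, D(10)=1334961, D(11)=14684570, D(12)=176214841, D(13)=2290792932.
Total arrangements: 13! = 6227020800.
Probability = D(13)/13! = 63633137/172972800.

Final answer: D(13)/13! = 2290792932/6227020800 = 0.367879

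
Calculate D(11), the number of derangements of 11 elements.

Derangements satisfy D(n) = (n-1)(D(n-1) + D(n-2)), starting from D(0)=1, D(1)=0.
D(2) = 1 x (0 + 1) = 1
D(3) = 2 x (1 + 0) = 2
D(4) = 3 x (2 + 1) = 9
D(5) = 4 x (9 + 2) = 44
D(6) = 5 x (44 + 9) = 265
D(7) = 6 x (265 + 44) = 1854
D(8) = 7 x (1854 + 265) = 14833
D(9) = 8 x (14833 + 1854) = 133496
D(10) = 9 x (133496 + 14833) = 1334961
D(11) = 10 x (D(10) + D(9)) = 10 x (1334961 + 133496)

Final answer: D(11) = 14684570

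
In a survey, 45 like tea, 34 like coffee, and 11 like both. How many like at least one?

|A union B| = |A| + |B| - |A intersect B| = 45 + 34 - 11.

Final answer: 68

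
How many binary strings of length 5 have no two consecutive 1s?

Let a(n) count valid strings. If the last bit is 0 the prefix is any valid string of length n-1; if it is 1 the string must end in 01 with a valid prefix of length n-2. So a(n) = a(n-1) + a(n-2), a(1)=2, a(2)=3.
Iterating the recurrence: a(1)=2, a(2)=3, a(3)=5, a(4)=8, a(5)=13.

Final answer: 13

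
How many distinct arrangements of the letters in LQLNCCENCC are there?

Letters (C:4, E:1, L:2, N:2, Q:1). Total letters: 10.
Permutations = 10!/(4! x 2! x 2!).

Final answer: 37800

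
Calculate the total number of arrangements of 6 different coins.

The number of ways to arrange 6 distinct objects is 6!.

Final answer: 6! = 720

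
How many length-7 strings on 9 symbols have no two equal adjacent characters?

First character: 9 choices. Each subsequent: 8 choices (must differ from the previous one).
Total: 9 x 8^6.

Final answer: 9 x 8^{6} = 2359296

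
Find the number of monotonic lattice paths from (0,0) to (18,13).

Each path has 18 right steps and 13 up steps in some order (31 steps total).
Choose which 13 of the 31 steps are up: C(31,13).

Final answer: C(31,13) = 206253075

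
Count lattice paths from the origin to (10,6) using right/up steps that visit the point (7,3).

Paths (0,0)->(7,3): C(10,3) = 120.
Paths (7,3)->(10,6): C(6,3) = 20.
By multiplication principle: 120 x 20.

Final answer: 2400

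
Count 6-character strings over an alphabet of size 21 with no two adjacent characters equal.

First character: 21 choices. Each subsequent: 20 choices (must differ from the previous one).
Total: 21 x 20^5.

Final answer: 21 x 20^{5} = 67200000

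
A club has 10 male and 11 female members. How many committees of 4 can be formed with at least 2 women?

Sum over valid woman counts:
C(11,2)C(10,2) = 2475
C(11,3)C(10,1) = 1650
C(11,4)C(10,0) = 330
Total: 2475 + 1650 + 330.

Final answer: 4455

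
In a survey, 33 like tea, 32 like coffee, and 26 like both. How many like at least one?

|A union B| = |A| + |B| - |A intersect B| = 33 + 32 - 26.

Final answer: 39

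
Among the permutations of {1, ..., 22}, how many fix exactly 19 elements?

Choose which 19 elements are fixed: C(22,19) = 1540.
Derange the remaining 3 using D(j) = (j-1)(D(j-1) + D(j-2)), D(0)=1, D(1)=0: D(2)=1, D(3)=2.
Total: 1540 x 2.

Final answer: C(22,19) D(3) = 3080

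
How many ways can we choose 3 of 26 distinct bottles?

C(26,3) = 26!/(3! x 23!).

Final answer: \binom{26}{3} = 2600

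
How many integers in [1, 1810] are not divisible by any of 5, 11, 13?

|div by 5|=362, |div by 11|=164, |div by 13|=139.
|div by 5&11|=32, |div by 5&13|=27, |div by 11&13|=12, |div by all|=2.
By inclusion-exclusion, divisible by at least one: 362+164+139-32-27-12+2 = 596.
Not divisible by any: 1810 - 596.

Final answer: 1214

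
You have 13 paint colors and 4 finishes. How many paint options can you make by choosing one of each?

By the multiplication principle: 13 x 4.

Final answer: 52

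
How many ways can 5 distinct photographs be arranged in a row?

The number of ways to arrange 5 distinct objects is 5!.

Final answer: 5! = 120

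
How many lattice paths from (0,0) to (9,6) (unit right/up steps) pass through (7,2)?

Paths (0,0)->(7,2): C(9,2) = 36.
Paths (7,2)->(9,6): C(6,4) = 15.
By multiplication principle: 36 x 15.

Final answer: 540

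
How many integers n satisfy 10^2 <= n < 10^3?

These are the integers in [10^2, 10^3), so the count is 10^3 - 10^2 = 9 x 10^2.

Final answer: 900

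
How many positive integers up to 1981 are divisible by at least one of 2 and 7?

Multiples of 2: 990. Multiples of 7: 283. Of both (lcm=14): 141.
By inclusion-exclusion: 990 + 283 - 141.

Final answer: 1132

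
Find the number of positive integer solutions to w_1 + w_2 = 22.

Substitute w'_i = w_i - 1 (so w'_i >= 0). Then sum w'_i = 22 - 2 = 20.
Stars and bars: C(20+2-1, 2-1) = C(21,1).

Final answer: C(21,1) = 21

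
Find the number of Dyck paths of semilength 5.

Total monotonic paths to (5,5): C(10,5) = 252.
Reflecting each bad path at its first crossing gives a bijection with paths to (4,6): C(10,6) = 210.
Valid Dyck paths: 252 - 210.
(This is the Catalan number C_{5}.)

Final answer: C_{5} = 42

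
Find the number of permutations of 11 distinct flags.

The number of ways to arrange 11 distinct objects is 11!.

Final answer: 11! = 39916800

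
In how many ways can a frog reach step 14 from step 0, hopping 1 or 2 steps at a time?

Let f(n) count the ways. The last step is size 1 or 2, so f(n) = f(n-1) + f(n-2) with f(1)=1, f(2)=2.
Building up term by term: f(1)=1, f(2)=2, f(3)=3, f(4)=5, f(5)=8, f(6)=13, f(7)=21, f(8)=34, f(9)=55, f(10)=89, f(11)=144, f(12)=233, f(13)=377, f(14)=610.

Final answer: 610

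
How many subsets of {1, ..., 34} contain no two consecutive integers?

Let a(n) count such subsets of {1, ..., n}. Either n is excluded (a(n-1) ways) or n is included, forcing n-1 out (a(n-2) ways), so a(n) = a(n-1) + a(n-2) with a(1)=2, a(2)=3.
Computing successive values: a(1)=2, a(2)=3, a(3)=5, a(4)=8, a(5)=13, a(6)=21, a(7)=34, a(8)=55, a(9)=89, a(10)=144, a(11)=233, a(12)=377, a(13)=610, a(14)=987, a(15)=1597, a(16)=2584, a(17)=4181, a(18)=6765, a(19)=10946, a(20)=17711, a(21)=28657, a(22)=46368, a(23)=75025, a(24)=121393, a(25)=196418, a(26)=317811, a(27)=514229, a(28)=832040, a(29)=1346269, a(30)=2178309, a(31)=3524578, a(32)=5702887, a(33)=9227465, a(34)=14930352.

Final answer: 14930352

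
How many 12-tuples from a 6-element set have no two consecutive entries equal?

First character: 6 choices. Each subsequent: 5 choices (must differ from the previous one).
Total: 6 x 5^11.

Final answer: 6 x 5^{11} = 292968750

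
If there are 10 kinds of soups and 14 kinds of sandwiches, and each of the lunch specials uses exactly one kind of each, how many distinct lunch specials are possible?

By the multiplication principle: 10 x 14.

Final answer: 140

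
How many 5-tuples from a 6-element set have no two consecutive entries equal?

First character: 6 choices. Each subsequent: 5 choices (must differ from the previous one).
Total: 6 x 5^4.

Final answer: 6 x 5^{4} = 3750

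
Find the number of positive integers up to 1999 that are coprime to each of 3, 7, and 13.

|div by 3|=666, |div by 7|=285, |div by 13|=153.
|div by 3&7|=95, |div by 3&13|=51, |div by 7&13|=21, |div by all|=7.
By inclusion-exclusion, divisible by at least one: 666+285+153-95-51-21+7 = 944.
Not divisible by any: 1999 - 944.

Final answer: 1055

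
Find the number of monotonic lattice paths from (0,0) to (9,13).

Each path has 9 right steps and 13 up steps in some order (22 steps total).
Choose which 13 of the 22 steps are up: C(22,13).

Final answer: C(22,13) = 497420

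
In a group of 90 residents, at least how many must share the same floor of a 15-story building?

There are 15 possible values for floor of a 15-story building. With 90 residents and 15 categories, by pigeonhole: ceiling(90/15).

Final answer: 6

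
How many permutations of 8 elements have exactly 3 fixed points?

Choose which 3 elements are fixed: C(8,3) = 56.
Derange the remaining 5 using D(j) = (j-1)(D(j-1) + D(j-2)), D(0)=1, D(1)=0: D(2)=1, D(3)=2, D(4)=9, D(5)=44.
Total: 56 x 44.

Final answer: C(8,3) D(5) = 2464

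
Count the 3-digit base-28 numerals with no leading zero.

These are the integers in [28^2, 28^3), so the count is 28^3 - 28^2 = 27 x 28^2.

Final answer: 21168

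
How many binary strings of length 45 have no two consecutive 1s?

Classify by the final bit: ...0 gives a(n-1) strings, ...01 gives a(n-2) strings. Thus a(n) = a(n-1) + a(n-2) with a(1)=2, a(2)=3.
Building up term by term: a(1)=2, a(2)=3, a(3)=5, a(4)=8, a(5)=13, a(6)=21, a(7)=34, a(8)=55, a(9)=89, a(10)=144, a(11)=233, a(12)=377, a(13)=610, a(14)=987, a(15)=1597, a(16)=2584, a(17)=4181, a(18)=6765, a(19)=10946, a(20)=17711, a(21)=28657, a(22)=46368, a(23)=75025, a(24)=121393, a(25)=196418, a(26)=317811, a(27)=514229, a(28)=832040, a(29)=1346269, a(30)=2178309, a(31)=3524578, a(32)=5702887, a(33)=9227465, a(34)=14930352, a(35)=24157817, a(36)=39088169, a(37)=63245986, a(38)=102334155, a(39)=165580141, a(40)=267914296, a(41)=433494437, a(42)=701408733, a(43)=1134903170, a(44)=1836311903, a(45)=2971215073.

Final answer: 2971215073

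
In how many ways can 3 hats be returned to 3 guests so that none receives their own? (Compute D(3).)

Use the recurrence D(n) = (n-1)(D(n-1) + D(n-2)) with D(0)=1, D(1)=0.
D(2) = 1 x (0 + 1) = 1
D(3) = 2 x (D(2) + D(1)) = 2 x (1 + 0)

Final answer: D(3) = 2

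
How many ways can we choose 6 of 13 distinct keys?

C(13,6) = 13!/(6! x 7!).

Final answer: \binom{13}{6} = 1716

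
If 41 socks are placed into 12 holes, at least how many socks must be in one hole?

By the pigeonhole principle: ceiling(41/12).

Final answer: 4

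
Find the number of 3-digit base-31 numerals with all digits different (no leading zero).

The leading digit has 30 choices (anything but zero); the next has 30 (anything but the first), then 29, and so on, one fewer each time.
Total: 30 x 30 x 29.

Final answer: 26100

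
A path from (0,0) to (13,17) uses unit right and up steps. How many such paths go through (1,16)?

Paths (0,0)->(1,16): C(17,16) = 17.
Paths (1,16)->(13,17): C(13,1) = 13.
By multiplication principle: 17 x 13.

Final answer: 221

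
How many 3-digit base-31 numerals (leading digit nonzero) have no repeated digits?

First digit: 30 (nonzero). Second: 30 (not first). Third: 29, etc.
Total: 30 x 30 x 29.

Final answer: 26100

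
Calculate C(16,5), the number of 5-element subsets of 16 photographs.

C(16,5) = 16!/(5! x (16-5)!).

Final answer: C(16,5) = 4368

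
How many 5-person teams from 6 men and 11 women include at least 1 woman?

Sum over valid woman counts:
C(11,1)C(6,4) = 165
C(11,2)C(6,3) = 1100
C(11,3)C(6,2) = 2475
C(11,4)C(6,1) = 1980
C(11,5)C(6,0) = 462
Total: 165 + 1100 + 2475 + 1980 + 462.

Final answer: 6182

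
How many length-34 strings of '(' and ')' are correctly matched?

This is counted by the nth Catalan number C_n. Here n = 17 (pairs).
C_n = C(2n,n)/(n+1), so C_{17} = C(34,17)/18 = 2333606220/18.

Final answer: C_{17} = 129644790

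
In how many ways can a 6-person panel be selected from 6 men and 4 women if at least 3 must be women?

Sum over valid woman counts:
C(4,3)C(6,3) = 80
C(4,4)C(6,2) = 15
Total: 80 + 15.

Final answer: 95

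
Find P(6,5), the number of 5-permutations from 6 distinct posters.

P(6,5) = 6!/(6-5)! = 6!/1!.

Final answer: P(6,5) = 720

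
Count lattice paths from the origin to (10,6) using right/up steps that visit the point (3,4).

Paths (0,0)->(3,4): C(7,4) = 35.
Paths (3,4)->(10,6): C(9,2) = 36.
By multiplication principle: 35 x 36.

Final answer: 1260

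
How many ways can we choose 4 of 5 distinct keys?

C(5,4) = 5!/(4! x (5-4)!).

Final answer: C(5,4) = 5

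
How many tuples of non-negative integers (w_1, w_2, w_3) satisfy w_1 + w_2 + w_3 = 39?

Stars and bars with 39 stars and 2 bars:
C(39+3-1, 3-1) = C(41,2).

Final answer: C(41,2) = 820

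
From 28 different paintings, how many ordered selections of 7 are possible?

P(28,7) = 28!/(28-7)! = 28!/21!.

Final answer: P(28,7) = 5967561600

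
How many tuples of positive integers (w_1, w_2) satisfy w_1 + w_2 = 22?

Substitute w'_i = w_i - 1 (so w'_i >= 0). Then sum w'_i = 22 - 2 = 20.
Stars and bars: C(20+2-1, 2-1) = C(21,1).

Final answer: C(21,1) = 21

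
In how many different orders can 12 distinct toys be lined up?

The number of ways to arrange 12 distinct objects is 12!.

Final answer: 12! = 479001600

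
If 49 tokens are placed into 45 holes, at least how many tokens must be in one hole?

By the pigeonhole principle: ceiling(49/45).

Final answer: 2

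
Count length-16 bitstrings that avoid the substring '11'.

A valid string ends in 0 (append to any length-(n-1) valid string) or in 01 (append to any length-(n-2) valid string), so a(n) = a(n-1) + a(n-2) with a(1)=2, a(2)=3.
Building up term by term: a(1)=2, a(2)=3, a(3)=5, a(4)=8, a(5)=13, a(6)=21, a(7)=34, a(8)=55, a(9)=89, a(10)=144, a(11)=233, a(12)=377, a(13)=610, a(14)=987, a(15)=1597, a(16)=2584.

Final answer: 2584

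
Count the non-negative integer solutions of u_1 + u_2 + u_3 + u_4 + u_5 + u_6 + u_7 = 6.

Stars and bars with 6 stars and 6 bars:
C(6+7-1, 7-1) = C(12,6).

Final answer: C(12,6) = 924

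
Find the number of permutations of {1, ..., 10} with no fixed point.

D(n) = (n-1)(D(n-1) + D(n-2)), D(0)=1, D(1)=0.
D(2) = 1 x (0 + 1) = 1
D(3) = 2 x (1 + 0) = 2
D(4) = 3 x (2 + 1) = 9
D(5) = 4 x (9 + 2) = 44
D(6) = 5 x (44 + 9) = 265
D(7) = 6 x (265 + 44) = 1854
D(8) = 7 x (1854 + 265) = 14833
D(9) = 8 x (14833 + 1854) = 133496
D(10) = 9 x (D(9) + D(8)) = 9 x (133496 + 14833)

Final answer: D(10) = 1334961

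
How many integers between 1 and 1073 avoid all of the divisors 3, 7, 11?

|div by 3|=357, |div by 7|=153, |div by 11|=97.
|div by 3&7|=51, |div by 3&11|=32, |div by 7&11|=13, |div by all|=4.
By inclusion-exclusion, divisible by at least one: 357+153+97-51-32-13+4 = 515.
Not divisible by any: 1073 - 515.

Final answer: 558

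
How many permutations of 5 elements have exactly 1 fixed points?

Choose which 1 elements are fixed: C(5,1) = 5.
Derange the remaining 4 using D(j) = (j-1)(D(j-1) + D(j-2)), D(0)=1, D(1)=0: D(2)=1, D(3)=2, D(4)=9.
Total: 5 x 9.

Final answer: C(5,1) D(4) = 45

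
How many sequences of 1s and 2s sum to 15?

Condition on the final move: it is a 1-step (f(n-1) ways to get there) or a 2-step (f(n-2) ways), so f(n) = f(n-1) + f(n-2), with f(1)=1, f(2)=2.
Building up term by term: f(1)=1, f(2)=2, f(3)=3, f(4)=5, f(5)=8, f(6)=13, f(7)=21, f(8)=34, f(9)=55, f(10)=89, f(11)=144, f(12)=233, f(13)=377, f(14)=610, f(15)=987.

Final answer: 987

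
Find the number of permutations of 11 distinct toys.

The number of ways to arrange 11 distinct objects is 11!.

Final answer: 11! = 39916800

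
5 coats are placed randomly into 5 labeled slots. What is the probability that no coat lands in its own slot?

Use the recurrence D(n) = (n-1)(D(n-1) + D(n-2)) with D(0)=1, D(1)=0.
Building up: D(2)=1, D(3)=2, D(4)=9, D(5)=44.
Total arrangements: 5! = 120.
Probability = D(5)/5! = 11/30.

Final answer: D(5)/5! = 44/120 = 0.366667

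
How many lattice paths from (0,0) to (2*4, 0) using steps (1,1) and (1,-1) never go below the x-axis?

Total monotonic paths to (4,4): C(8,4) = 70.
By the reflection principle, paths that go above the diagonal number C(8,5) = 56.
Valid Dyck paths: 70 - 56.
(These counts are the Catalan numbers.)

Final answer: C_{4} = 14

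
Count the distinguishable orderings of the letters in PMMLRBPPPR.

Letters (B:1, L:1, M:2, P:4, R:2). Total letters: 10.
Permutations = 10!/(4! x 2! x 2!).

Final answer: 37800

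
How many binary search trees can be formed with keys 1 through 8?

This is a standard Catalan-number count: the answer is C_n. Here n = 8.
C_n = (2n)!/(n!(n+1)!), so C_{8} = 16!/(8! x 9!) = C(16,8)/9 = 12870/9.

Final answer: C_{8} = 1430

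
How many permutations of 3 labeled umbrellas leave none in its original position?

Derangements satisfy D(n) = (n-1)(D(n-1) + D(n-2)), starting from D(0)=1, D(1)=0.
D(2) = 1 x (0 + 1) = 1
D(3) = 2 x (D(2) + D(1)) = 2 x (1 + 0)

Final answer: D(3) = 2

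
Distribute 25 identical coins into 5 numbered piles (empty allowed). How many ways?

Stars and bars: C(n+k-1, k-1) = C(29,4).

Final answer: C(29,4) = 23751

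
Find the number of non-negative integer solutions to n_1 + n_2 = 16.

Stars and bars with 16 stars and 1 bars:
C(16+2-1, 2-1) = C(17,1).

Final answer: C(17,1) = 17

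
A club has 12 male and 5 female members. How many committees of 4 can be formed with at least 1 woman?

Sum over valid woman counts:
C(5,1)C(12,3) = 1100
C(5,2)C(12,2) = 660
C(5,3)C(12,1) = 120
C(5,4)C(12,0) = 5
Total: 1100 + 660 + 120 + 5.

Final answer: 1885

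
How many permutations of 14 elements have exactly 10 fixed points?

Choose which 10 elements are fixed: C(14,10) = 1001.
Derange the remaining 4 using D(j) = (j-1)(D(j-1) + D(j-2)), D(0)=1, D(1)=0: D(2)=1, D(3)=2, D(4)=9.
Total: 1001 x 9.

Final answer: C(14,10) D(4) = 9009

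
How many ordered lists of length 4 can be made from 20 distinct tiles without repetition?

P(20,4) = 20!/(20-4)! = 20!/16!.

Final answer: P(20,4) = 116280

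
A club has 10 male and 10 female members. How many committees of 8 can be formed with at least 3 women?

Sum over valid woman counts:
C(10,3)C(10,5) = 30240
C(10,4)C(10,4) = 44100
C(10,5)C(10,3) = 30240
C(10,6)C(10,2) = 9450
C(10,7)C(10,1) = 1200
C(10,8)C(10,0) = 45
Total: 30240 + 44100 + 30240 + 9450 + 1200 + 45.

Final answer: 115275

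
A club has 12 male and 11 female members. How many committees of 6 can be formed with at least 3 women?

Sum over valid woman counts:
C(11,3)C(12,3) = 36300
C(11,4)C(12,2) = 21780
C(11,5)C(12,1) = 5544
C(11,6)C(12,0) = 462
Total: 36300 + 21780 + 5544 + 462.

Final answer: 64086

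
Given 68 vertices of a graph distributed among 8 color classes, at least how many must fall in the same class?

By pigeonhole with 68 objects and 8 categories: ceiling(68/8).

Final answer: 9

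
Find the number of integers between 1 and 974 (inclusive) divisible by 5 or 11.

Multiples of 5: 194. Multiples of 11: 88. Of both (lcm=55): 17.
By inclusion-exclusion: 194 + 88 - 17.

Final answer: 265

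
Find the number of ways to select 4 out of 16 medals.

C(16,4) = 16!/(4! x (16-4)!).

Final answer: C(16,4) = 1820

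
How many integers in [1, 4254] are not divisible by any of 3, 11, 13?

|div by 3|=1418, |div by 11|=386, |div by 13|=327.
|div by 3&11|=128, |div by 3&13|=109, |div by 11&13|=29, |div by all|=9.
By inclusion-exclusion, divisible by at least one: 1418+386+327-128-109-29+9 = 1874.
Not divisible by any: 4254 - 1874.

Final answer: 2380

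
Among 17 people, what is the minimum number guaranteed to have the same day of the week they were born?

There are 7 possible values for day of the week they were born. With 17 people and 7 categories, by pigeonhole: ceiling(17/7).

Final answer: 3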